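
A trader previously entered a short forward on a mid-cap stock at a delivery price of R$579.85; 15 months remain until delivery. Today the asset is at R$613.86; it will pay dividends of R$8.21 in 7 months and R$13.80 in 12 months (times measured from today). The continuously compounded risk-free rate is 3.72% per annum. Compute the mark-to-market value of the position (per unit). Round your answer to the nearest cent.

PV(remaining dividends) I = 8.21·e^(−0.0372·7/12) + 13.80·e^(−0.0372·12/12) = 21.3298
Current forward F = (S − I)·e^(rT) = (613.86 − 21.3298)·e^(0.0372·15/12) = 592.5302 × 1.047598 = 620.7335
Value (long) = (F − K)·e^(−rT) = (620.7335 − 579.85) × 0.954565 = 39.0260
Short position value = −(long value) = -R$39.03

-R$39.03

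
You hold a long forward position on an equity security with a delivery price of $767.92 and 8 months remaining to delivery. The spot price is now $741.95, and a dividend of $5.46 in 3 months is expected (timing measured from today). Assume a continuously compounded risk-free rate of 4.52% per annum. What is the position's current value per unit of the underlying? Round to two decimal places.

PV(remaining dividends) I = 5.46·e^(−0.0452·3/12) = 5.3986
Current forward F = (S − I)·e^(rT) = (741.95 − 5.3986)·e^(0.0452·8/12) = 736.5514 × 1.030592 = 759.0840
Value (long) = (F − K)·e^(−rT) = (759.0840 − 767.92) × 0.970316 = -8.5737
Value = -$8.57

-$8.57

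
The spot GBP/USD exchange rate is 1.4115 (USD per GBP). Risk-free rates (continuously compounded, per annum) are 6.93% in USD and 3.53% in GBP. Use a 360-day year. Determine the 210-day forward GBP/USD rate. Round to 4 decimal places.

F = S·e^((r_USD − r_GBP)T) = 1.4115 · e^((0.0693 − 0.0353) × 210/360)
= 1.4115 · e^0.019833 = 1.4115 × 1.020031
F = 1.4398 USD per GBP

1.4398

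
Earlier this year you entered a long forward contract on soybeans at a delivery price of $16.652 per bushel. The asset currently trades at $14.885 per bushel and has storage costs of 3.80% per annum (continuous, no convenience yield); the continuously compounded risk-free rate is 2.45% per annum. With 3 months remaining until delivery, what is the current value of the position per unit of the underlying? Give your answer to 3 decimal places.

-$1.523 per bushel

Current fair forward for the remaining 3 months: F = S·e^((r + u)·T), (r + u) = 0.0245 + 0.0380 = 0.0625
F = 14.885 · e^(0.0625 × 3/12) = 14.885 × 1.015748 = 15.1194
Value of long forward = (F − K)·e^(−rT) = (15.1194 − 16.652) · e^(−0.0245·3/12)
= -1.5326 × 0.993894 = -1.523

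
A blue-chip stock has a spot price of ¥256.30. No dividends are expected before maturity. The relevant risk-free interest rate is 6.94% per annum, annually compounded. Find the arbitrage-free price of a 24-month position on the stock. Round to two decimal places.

F = S · (1+r)^T
= 256.30 × 1.143616
F = ¥293.11

¥293.11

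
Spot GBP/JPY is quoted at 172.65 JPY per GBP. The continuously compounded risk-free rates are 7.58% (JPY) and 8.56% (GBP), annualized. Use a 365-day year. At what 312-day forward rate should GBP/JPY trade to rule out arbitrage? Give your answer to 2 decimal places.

171.21

F = S·e^((r_JPY − r_GBP)T) = 172.65 · e^((0.0758 − 0.0856) × 312/365)
= 172.65 · e^-0.008377 = 172.65 × 0.991658
F = 171.21 JPY per GBP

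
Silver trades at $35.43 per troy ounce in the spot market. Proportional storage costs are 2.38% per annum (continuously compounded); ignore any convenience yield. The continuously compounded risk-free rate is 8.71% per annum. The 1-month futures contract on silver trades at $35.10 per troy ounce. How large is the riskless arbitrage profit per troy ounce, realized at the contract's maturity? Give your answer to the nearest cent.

Fair futures: F* = S·e^(carry·T), with carry = (r + u) = 0.0871 + 0.0238 = 0.1109
F* = 35.43 · e^(0.1109 × 1/12) = 35.43 · e^0.009242 = 35.43 × 1.009285 = $35.7590
Market $35.10 < fair $35.7590: forward underpriced → reverse cash-and-carry (short spot, go long the forward).
At maturity, profit = |F_mkt − F*| = |35.10 − 35.7590| = $0.66 per troy ounce

$0.66 per troy ounce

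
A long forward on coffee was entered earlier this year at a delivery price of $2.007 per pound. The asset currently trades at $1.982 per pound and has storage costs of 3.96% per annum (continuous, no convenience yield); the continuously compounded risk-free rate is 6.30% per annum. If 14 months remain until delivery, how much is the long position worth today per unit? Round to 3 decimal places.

Current fair forward for the remaining 14 months: F = S·e^((r + u)·T), (r + u) = 0.0630 + 0.0396 = 0.1026
F = 1.982 · e^(0.1026 × 14/12) = 1.982 × 1.127159 = 2.2340
Value of long forward = (F − K)·e^(−rT) = (2.2340 − 2.007) · e^(−0.0630·14/12)
= 0.2270 × 0.929136 = 0.211

$0.211 per pound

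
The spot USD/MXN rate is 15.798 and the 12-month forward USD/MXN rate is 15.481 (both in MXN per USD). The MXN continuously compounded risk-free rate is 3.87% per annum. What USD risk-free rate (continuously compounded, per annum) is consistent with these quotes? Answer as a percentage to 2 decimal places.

F = S·e^((r_MXN − r_USD)T) ⇒ r_USD = r_MXN − ln(F/S)/T
ln(15.481/15.798) = -0.020270; /(12/12) = -0.020270
r_USD = 0.0387 + 0.020270 = 0.058970
r_USD = 5.90%

5.90%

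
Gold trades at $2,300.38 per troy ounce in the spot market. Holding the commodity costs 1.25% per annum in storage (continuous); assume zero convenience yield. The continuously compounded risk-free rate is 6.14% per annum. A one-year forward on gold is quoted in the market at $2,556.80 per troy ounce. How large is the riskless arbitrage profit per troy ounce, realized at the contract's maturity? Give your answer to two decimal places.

$79.98 per troy ounce

Fair forward: F* = S·e^(carry·T), with carry = (r + u) = 0.0614 + 0.0125 = 0.0739
F* = 2300.38 · e^(0.0739 × 12/12) = 2300.38 · e^0.07390000 = 2300.38 × 1.07669913 = $2476.8171
Market $2556.80 > fair $2476.8171: forward overpriced → cash-and-carry (buy spot, short the forward).
At maturity, profit = |F_mkt − F*| = |2556.80 − 2476.8171| = $79.98 per troy ounce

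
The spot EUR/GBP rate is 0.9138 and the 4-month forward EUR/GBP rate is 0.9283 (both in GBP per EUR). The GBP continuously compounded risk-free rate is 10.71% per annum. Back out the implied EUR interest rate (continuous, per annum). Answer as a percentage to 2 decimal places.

F = S·e^((r_GBP − r_EUR)T) ⇒ r_EUR = r_GBP − ln(F/S)/T
ln(0.9283/0.9138) = 0.015743; /(4/12) = 0.047229
r_EUR = 0.1071 − 0.047229 = 0.059871
r_EUR = 5.99%

5.99%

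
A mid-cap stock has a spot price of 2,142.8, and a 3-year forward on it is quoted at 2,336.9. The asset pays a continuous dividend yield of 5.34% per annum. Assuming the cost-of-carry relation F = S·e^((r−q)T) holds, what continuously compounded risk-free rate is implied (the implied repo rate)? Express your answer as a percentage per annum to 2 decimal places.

From F = S·e^((r−q)T): (r − q) = ln(F/S)/T
ln(2336.9/2142.8) = ln(1.090582) = 0.086711
(r − q) = 0.086711 / (3) = 0.028904
r = ln(F/S)/T + q = 0.028904 + 0.0534 = 0.082304
r = 8.23%

8.23%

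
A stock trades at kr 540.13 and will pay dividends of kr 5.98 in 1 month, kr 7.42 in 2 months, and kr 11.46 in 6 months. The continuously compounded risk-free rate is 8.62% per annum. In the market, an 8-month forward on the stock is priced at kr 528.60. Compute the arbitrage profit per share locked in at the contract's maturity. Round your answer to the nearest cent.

kr 17.82 per share

PV(dividends) I = 5.98·e^(−0.0862·1/12) + 7.42·e^(−0.0862·2/12) + 11.46·e^(−0.0862·6/12) = 24.2279
Fair forward F* = (S − I)·e^(rT) = (540.13 − 24.2279)·e^0.057467 = 515.9021 × 1.059150 = 546.4177
Market kr 528.60 < fair 546.4177: forward underpriced → reverse cash-and-carry (short the stock, invest proceeds at r, pay the dividends, go long the forward).
Profit at T = |F_mkt − F*| = |528.60 − 546.4177| = kr 17.82 per share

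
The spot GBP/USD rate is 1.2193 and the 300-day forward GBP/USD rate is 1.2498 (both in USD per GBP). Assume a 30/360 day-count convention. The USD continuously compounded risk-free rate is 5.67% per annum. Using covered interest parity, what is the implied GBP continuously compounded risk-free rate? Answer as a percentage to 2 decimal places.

F = S·e^((r_USD − r_GBP)T) ⇒ r_GBP = r_USD − ln(F/S)/T
ln(1.2498/1.2193) = 0.024707; /(300/360) = 0.029648
r_GBP = 0.0567 − 0.029648 = 0.027052
r_GBP = 2.71%

2.71%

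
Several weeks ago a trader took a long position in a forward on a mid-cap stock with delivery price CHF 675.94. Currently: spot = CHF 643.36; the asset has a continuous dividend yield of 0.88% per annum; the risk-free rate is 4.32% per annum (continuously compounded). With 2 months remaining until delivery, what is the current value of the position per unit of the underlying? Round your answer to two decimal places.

Current fair forward for the remaining 2 months: F = S·e^((r − q)·T), (r − q) = 0.0432 − 0.0088 = 0.0344
F = 643.36 · e^(0.0344 × 2/12) = 643.36 × 1.005750 = 647.0593
Value of long forward = (F − K)·e^(−rT) = (647.0593 − 675.94) · e^(−0.0432·2/12)
= -28.8807 × 0.992826 = -28.67

-CHF 28.67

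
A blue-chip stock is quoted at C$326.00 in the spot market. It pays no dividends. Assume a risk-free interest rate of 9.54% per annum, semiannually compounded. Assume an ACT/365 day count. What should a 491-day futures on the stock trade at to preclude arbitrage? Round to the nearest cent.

F = S · (1+r/2)^(2T)
= 326.00 × 1.133563
F = C$369.54

C$369.54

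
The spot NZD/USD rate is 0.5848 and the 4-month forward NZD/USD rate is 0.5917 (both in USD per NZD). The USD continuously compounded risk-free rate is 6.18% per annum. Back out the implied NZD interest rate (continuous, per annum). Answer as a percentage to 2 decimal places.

2.66%

F = S·e^((r_USD − r_NZD)T) ⇒ r_NZD = r_USD − ln(F/S)/T
ln(0.5917/0.5848) = 0.011730; /(4/12) = 0.035190
r_NZD = 0.0618 − 0.035190 = 0.026610
r_NZD = 2.66%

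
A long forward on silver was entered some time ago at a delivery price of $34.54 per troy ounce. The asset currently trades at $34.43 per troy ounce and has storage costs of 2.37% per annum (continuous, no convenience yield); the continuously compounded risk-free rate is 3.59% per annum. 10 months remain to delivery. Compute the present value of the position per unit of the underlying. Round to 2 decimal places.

Current fair forward for the remaining 10 months: F = S·e^((r + u)·T), (r + u) = 0.0359 + 0.0237 = 0.0596
F = 34.43 · e^(0.0596 × 10/12) = 34.43 × 1.050921 = 36.1832
Value of long forward = (F − K)·e^(−rT) = (36.1832 − 34.54) · e^(−0.0359·10/12)
= 1.6432 × 0.970526 = 1.59

$1.59 per troy ounce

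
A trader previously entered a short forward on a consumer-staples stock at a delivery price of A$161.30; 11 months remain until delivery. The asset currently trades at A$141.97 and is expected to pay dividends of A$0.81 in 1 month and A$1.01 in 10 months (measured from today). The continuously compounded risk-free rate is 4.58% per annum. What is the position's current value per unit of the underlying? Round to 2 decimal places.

A$14.48

PV(remaining dividends) I = 0.81·e^(−0.0458·1/12) + 1.01·e^(−0.0458·10/12) = 1.7791
Current forward F = (S − I)·e^(rT) = (141.97 − 1.7791)·e^(0.0458·11/12) = 140.1909 × 1.042877 = 146.2019
Value (long) = (F − K)·e^(−rT) = (146.2019 − 161.30) × 0.958886 = -14.4774
Short position value = −(long value) = A$14.48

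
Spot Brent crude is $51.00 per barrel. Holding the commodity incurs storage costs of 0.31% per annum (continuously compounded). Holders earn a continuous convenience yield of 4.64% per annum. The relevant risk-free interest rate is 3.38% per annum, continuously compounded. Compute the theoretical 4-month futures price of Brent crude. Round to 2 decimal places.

$50.84 per barrel

Net carry = r + u − y = 0.0338 + 0.0031 − 0.0464 = -0.0095
F = S·e^((r+u−y)T) = 51.00 · e^(-0.0095 × 4/12) = 51.00 · e^-0.003167
= 51.00 × 0.996838 = $50.84 per barrel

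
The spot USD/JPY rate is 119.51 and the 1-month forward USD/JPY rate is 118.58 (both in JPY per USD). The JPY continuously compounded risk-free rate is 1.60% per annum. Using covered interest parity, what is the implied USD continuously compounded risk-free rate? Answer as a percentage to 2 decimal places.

F = S·e^((r_JPY − r_USD)T) ⇒ r_USD = r_JPY − ln(F/S)/T
ln(118.58/119.51) = -0.007812; /(1/12) = -0.093744
r_USD = 0.0160 + 0.093744 = 0.109744
r_USD = 10.97%

10.97%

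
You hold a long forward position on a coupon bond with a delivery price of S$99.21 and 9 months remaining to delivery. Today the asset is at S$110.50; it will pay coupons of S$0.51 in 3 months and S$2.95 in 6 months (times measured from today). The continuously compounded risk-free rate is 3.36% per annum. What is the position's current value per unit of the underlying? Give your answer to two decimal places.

S$10.35

PV(remaining coupons) I = 0.51·e^(−0.0336·3/12) + 2.95·e^(−0.0336·6/12) = 3.4066
Current forward F = (S − I)·e^(rT) = (110.50 − 3.4066)·e^(0.0336·9/12) = 107.0934 × 1.025520 = 109.8264
Value (long) = (F − K)·e^(−rT) = (109.8264 − 99.21) × 0.975115 = 10.3522
Value = S$10.35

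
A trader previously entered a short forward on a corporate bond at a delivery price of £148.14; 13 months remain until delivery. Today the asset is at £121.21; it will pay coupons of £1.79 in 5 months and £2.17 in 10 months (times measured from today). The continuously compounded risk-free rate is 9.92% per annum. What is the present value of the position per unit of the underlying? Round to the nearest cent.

PV(remaining coupons) I = 1.79·e^(−0.0992·5/12) + 2.17·e^(−0.0992·10/12) = 3.7153
Current forward F = (S − I)·e^(rT) = (121.21 − 3.7153)·e^(0.0992·13/12) = 117.4947 × 1.113454 = 130.8249
Value (long) = (F − K)·e^(−rT) = (130.8249 − 148.14) × 0.898106 = -15.5508
Short position value = −(long value) = £15.55

£15.55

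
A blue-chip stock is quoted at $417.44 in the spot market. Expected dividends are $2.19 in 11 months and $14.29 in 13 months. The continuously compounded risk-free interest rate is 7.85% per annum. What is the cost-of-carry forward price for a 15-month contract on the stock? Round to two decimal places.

$443.75

PV(dividends) I = 2.19·e^(−0.0785·11/12) + 14.29·e^(−0.0785·13/12)
I = 2.0379 + 13.1250 = 15.1629
F = (S − I)·e^(rT) = (417.44 − 15.1629) · e^(0.0785·15/12)
= 402.2771 · e^0.098125 = 402.2771 × 1.103101 = $443.75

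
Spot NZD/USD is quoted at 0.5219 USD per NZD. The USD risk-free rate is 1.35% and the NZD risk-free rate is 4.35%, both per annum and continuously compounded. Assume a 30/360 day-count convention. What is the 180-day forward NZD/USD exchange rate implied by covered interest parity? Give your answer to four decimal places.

0.5141

F = S·e^((r_USD − r_NZD)T) = 0.5219 · e^((0.0135 − 0.0435) × 180/360)
= 0.5219 · e^-0.015000 = 0.5219 × 0.985112
F = 0.5141 USD per NZD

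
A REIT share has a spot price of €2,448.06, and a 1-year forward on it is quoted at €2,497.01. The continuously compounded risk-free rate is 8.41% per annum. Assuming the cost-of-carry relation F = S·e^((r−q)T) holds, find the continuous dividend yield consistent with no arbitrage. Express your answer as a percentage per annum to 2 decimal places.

From F = S·e^((r−q)T): (r − q) = ln(F/S)/T
ln(2497.01/2448.06) = ln(1.019995) = 0.019798
(r − q) = 0.019798 / (1) = 0.019798
q = r − ln(F/S)/T = 0.0841 − 0.019798 = 0.064302
q = 6.43%

6.43%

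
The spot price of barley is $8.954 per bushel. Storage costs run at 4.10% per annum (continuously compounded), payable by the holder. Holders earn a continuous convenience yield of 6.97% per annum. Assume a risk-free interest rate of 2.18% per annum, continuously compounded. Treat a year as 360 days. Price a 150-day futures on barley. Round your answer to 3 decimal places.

Net carry = r + u − y = 0.0218 + 0.0410 − 0.0697 = -0.0069
F = S·e^((r+u−y)T) = 8.954 · e^(-0.0069 × 150/360) = 8.954 · e^-0.002875
= 8.954 × 0.997129 = $8.928 per bushel

$8.928 per bushel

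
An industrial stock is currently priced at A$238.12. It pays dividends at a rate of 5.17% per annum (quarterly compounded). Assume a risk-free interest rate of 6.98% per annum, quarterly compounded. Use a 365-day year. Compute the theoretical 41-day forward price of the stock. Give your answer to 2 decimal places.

F = S · (1+r/4)^(4T) / (1+q/4)^(4T)
= 238.12 × 1.007803 / 1.005787 = 238.12 × 1.002004
F = A$238.60

A$238.60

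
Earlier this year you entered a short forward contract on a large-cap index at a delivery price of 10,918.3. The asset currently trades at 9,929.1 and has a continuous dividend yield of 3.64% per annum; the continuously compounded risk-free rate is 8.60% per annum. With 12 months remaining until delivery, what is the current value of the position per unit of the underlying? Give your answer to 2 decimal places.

Current fair forward for the remaining 12 months: F = S·e^((r − q)·T), (r − q) = 0.0860 − 0.0364 = 0.0496
F = 9929.1 · e^(0.0496 × 12/12) = 9929.1 × 1.05085067 = 10434.0014
Value of long forward = (F − K)·e^(−rT) = (10434.0014 − 10918.3) · e^(−0.0860·12/12)
= -484.2986 × 0.91759423 = -444.39
Short position value = −(long value) = 444.39

444.39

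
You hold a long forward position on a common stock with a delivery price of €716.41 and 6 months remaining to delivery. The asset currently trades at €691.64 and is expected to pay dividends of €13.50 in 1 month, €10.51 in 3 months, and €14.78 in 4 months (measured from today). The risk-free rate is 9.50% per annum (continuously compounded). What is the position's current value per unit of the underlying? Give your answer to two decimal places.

PV(remaining dividends) I = 13.50·e^(−0.0950·1/12) + 10.51·e^(−0.0950·3/12) + 14.78·e^(−0.0950·4/12) = 37.9762
Current forward F = (S − I)·e^(rT) = (691.64 − 37.9762)·e^(0.0950·6/12) = 653.6638 × 1.048646 = 685.4619
Value (long) = (F − K)·e^(−rT) = (685.4619 − 716.41) × 0.953610 = -29.5124
Value = -€29.51

-€29.51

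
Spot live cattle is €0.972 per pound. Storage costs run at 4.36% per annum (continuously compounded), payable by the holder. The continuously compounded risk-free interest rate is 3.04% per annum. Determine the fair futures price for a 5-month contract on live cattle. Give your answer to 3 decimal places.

Net carry = r + u − y = 0.0304 + 0.0436 − 0.0000 = 0.0740
F = S·e^((r+u−y)T) = 0.972 · e^(0.0740 × 5/12) = 0.972 · e^0.030833
= 0.972 × 1.031313 = €1.002 per pound

€1.002 per pound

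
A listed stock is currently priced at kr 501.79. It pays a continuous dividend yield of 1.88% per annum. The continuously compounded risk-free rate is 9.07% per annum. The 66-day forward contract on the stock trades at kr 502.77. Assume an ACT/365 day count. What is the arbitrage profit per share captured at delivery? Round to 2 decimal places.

Fair forward: F* = S·e^(carry·T), with carry = (r − q) = 0.0907 − 0.0188 = 0.0719
F* = 501.79 · e^(0.0719 × 66/365) = 501.79 · e^0.013001 = 501.79 × 1.013086 = kr 508.3564
Market kr 502.77 < fair kr 508.3564: forward underpriced → reverse cash-and-carry (short spot, go long the forward).
At maturity, profit = |F_mkt − F*| = |502.77 − 508.3564| = kr 5.59 per share

kr 5.59 per share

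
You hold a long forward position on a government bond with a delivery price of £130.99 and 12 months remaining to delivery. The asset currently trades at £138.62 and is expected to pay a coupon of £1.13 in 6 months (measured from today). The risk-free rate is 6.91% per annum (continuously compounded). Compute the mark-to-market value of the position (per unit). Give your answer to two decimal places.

£15.28

PV(remaining coupons) I = 1.13·e^(−0.0691·6/12) = 1.0916
Current forward F = (S − I)·e^(rT) = (138.62 − 1.0916)·e^(0.0691·12/12) = 137.5284 × 1.071543 = 147.3676
Value (long) = (F − K)·e^(−rT) = (147.3676 − 130.99) × 0.933233 = 15.2841
Value = £15.28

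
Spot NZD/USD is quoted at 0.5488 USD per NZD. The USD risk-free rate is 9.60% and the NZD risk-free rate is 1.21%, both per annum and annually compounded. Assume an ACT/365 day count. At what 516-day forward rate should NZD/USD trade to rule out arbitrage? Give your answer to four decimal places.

0.6142

By covered interest parity, F = S · (1+r_USD)^T / (1+r_NZD)^T
= 0.5488 × 1.138361 / 1.017148 = 0.5488 × 1.119169
F = 0.6142 USD per NZD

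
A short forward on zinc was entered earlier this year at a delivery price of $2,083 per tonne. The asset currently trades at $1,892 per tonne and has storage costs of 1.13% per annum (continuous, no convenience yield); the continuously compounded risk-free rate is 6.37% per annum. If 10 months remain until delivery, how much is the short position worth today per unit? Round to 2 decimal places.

Current fair forward for the remaining 10 months: F = S·e^((r + u)·T), (r + u) = 0.0637 + 0.0113 = 0.0750
F = 1892 · e^(0.0750 × 10/12) = 1892 × 1.06449446 = 2014.0235
Value of long forward = (F − K)·e^(−rT) = (2014.0235 − 2083) · e^(−0.0637·10/12)
= -68.9765 × 0.94830098 = -65.41
Short position value = −(long value) = $65.41

$65.41 per tonne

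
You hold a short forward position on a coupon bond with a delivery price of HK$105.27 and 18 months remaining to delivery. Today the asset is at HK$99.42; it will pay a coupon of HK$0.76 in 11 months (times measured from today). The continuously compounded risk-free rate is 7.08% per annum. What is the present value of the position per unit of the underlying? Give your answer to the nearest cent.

PV(remaining coupons) I = 0.76·e^(−0.0708·11/12) = 0.7122
Current forward F = (S − I)·e^(rT) = (99.42 − 0.7122)·e^(0.0708·18/12) = 98.7078 × 1.112044 = 109.7674
Value (long) = (F − K)·e^(−rT) = (109.7674 − 105.27) × 0.899245 = 4.0443
Short position value = −(long value) = -HK$4.04

-HK$4.04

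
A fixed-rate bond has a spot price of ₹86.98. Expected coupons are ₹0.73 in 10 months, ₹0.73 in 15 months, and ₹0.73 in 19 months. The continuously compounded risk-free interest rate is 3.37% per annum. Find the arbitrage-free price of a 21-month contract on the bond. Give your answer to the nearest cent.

PV(coupons) I = 0.73·e^(−0.0337·10/12) + 0.73·e^(−0.0337·15/12) + 0.73·e^(−0.0337·19/12)
I = 0.7098 + 0.6999 + 0.6921 = 2.1018
F = (S − I)·e^(rT) = (86.98 − 2.1018) · e^(0.0337·21/12)
= 84.8782 · e^0.058975 = 84.8782 × 1.060749 = ₹90.03

₹90.03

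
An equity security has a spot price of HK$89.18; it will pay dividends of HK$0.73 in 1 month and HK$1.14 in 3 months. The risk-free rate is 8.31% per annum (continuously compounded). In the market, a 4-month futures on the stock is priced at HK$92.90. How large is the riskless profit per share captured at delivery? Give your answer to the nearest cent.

HK$3.11 per share

PV(dividends) I = 0.73·e^(−0.0831·1/12) + 1.14·e^(−0.0831·3/12) = 1.8415
Fair futures F* = (S − I)·e^(rT) = (89.18 − 1.8415)·e^0.027700 = 87.3385 × 1.028087 = 89.7916
Market HK$92.90 > fair 89.7916: forward overpriced → cash-and-carry (borrow at r, buy the stock and collect the dividends, short the forward).
Profit at T = |F_mkt − F*| = |92.90 − 89.7916| = HK$3.11 per share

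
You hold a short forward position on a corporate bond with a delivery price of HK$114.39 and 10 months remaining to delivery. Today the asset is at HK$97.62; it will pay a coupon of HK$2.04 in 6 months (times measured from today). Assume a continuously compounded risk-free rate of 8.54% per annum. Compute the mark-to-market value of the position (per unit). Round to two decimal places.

PV(remaining coupons) I = 2.04·e^(−0.0854·6/12) = 1.9547
Current forward F = (S − I)·e^(rT) = (97.62 − 1.9547)·e^(0.0854·10/12) = 95.6653 × 1.073760 = 102.7216
Value (long) = (F − K)·e^(−rT) = (102.7216 − 114.39) × 0.931307 = -10.8669
Short position value = −(long value) = HK$10.87

HK$10.87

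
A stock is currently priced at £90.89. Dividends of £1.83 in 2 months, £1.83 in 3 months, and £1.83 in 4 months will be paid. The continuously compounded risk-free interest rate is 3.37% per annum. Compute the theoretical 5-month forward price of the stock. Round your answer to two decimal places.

PV(dividends) I = 1.83·e^(−0.0337·2/12) + 1.83·e^(−0.0337·3/12) + 1.83·e^(−0.0337·4/12)
I = 1.8198 + 1.8146 + 1.8096 = 5.4440
F = (S − I)·e^(rT) = (90.89 − 5.4440) · e^(0.0337·5/12)
= 85.4460 · e^0.014042 = 85.4460 × 1.014141 = £86.65

£86.65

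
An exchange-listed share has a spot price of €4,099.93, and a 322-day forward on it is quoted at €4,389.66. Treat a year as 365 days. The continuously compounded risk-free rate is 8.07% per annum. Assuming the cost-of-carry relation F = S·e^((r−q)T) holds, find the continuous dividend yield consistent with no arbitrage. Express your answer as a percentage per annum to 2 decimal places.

From F = S·e^((r−q)T): (r − q) = ln(F/S)/T
ln(4389.66/4099.93) = ln(1.070667) = 0.068282
(r − q) = 0.068282 / (322/365) = 0.077400
q = r − ln(F/S)/T = 0.0807 − 0.077400 = 0.003300
q = 0.33%

0.33%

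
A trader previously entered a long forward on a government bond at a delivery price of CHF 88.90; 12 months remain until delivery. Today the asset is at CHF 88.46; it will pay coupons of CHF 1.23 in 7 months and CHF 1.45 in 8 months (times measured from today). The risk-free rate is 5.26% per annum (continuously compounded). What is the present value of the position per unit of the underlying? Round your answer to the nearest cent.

CHF 1.52

PV(remaining coupons) I = 1.23·e^(−0.0526·7/12) + 1.45·e^(−0.0526·8/12) = 2.5929
Current forward F = (S − I)·e^(rT) = (88.46 − 2.5929)·e^(0.0526·12/12) = 85.8671 × 1.054008 = 90.5046
Value (long) = (F − K)·e^(−rT) = (90.5046 − 88.90) × 0.948759 = 1.5224
Value = CHF 1.52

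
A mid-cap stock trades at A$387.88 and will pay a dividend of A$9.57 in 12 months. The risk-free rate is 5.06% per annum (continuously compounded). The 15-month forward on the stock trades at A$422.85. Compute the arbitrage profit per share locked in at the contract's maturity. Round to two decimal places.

A$19.34 per share

PV(dividends) I = 9.57·e^(−0.0506·12/12) = 9.0978
Fair forward F* = (S − I)·e^(rT) = (387.88 − 9.0978)·e^0.063250 = 378.7822 × 1.065293 = 403.5140
Market A$422.85 > fair 403.5140: forward overpriced → cash-and-carry (borrow at r, buy the stock and collect the dividends, short the forward).
Profit at T = |F_mkt − F*| = |422.85 − 403.5140| = A$19.34 per share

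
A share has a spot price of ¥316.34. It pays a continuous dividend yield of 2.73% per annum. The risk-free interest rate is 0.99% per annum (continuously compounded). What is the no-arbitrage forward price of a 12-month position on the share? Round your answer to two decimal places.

F = S·e^((r − q)T) = 316.34 · e^((0.0099 − 0.0273) × 12/12)
= 316.34 · e^-0.017400 = 316.34 × 0.982751
F = ¥310.88

¥310.88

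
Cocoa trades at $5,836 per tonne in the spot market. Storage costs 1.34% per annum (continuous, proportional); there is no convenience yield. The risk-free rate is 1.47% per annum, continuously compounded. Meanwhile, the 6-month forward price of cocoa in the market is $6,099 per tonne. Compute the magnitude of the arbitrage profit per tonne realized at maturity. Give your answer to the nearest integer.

Fair forward: F* = S·e^(carry·T), with carry = (r + u) = 0.0147 + 0.0134 = 0.0281
F* = 5836 · e^(0.0281 × 6/12) = 5836 · e^0.014050 = 5836 × 1.014149 = $5918.5736
Market $6099 > fair $5918.5736: forward overpriced → cash-and-carry (buy spot, short the forward).
At maturity, profit = |F_mkt − F*| = |6099 − 5918.5736| = $180 per tonne

$180 per tonne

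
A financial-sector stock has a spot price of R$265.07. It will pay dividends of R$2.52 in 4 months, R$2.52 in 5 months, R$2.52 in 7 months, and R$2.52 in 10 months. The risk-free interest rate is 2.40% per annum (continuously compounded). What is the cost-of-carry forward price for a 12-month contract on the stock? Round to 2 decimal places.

R$261.32

PV(dividends) I = 2.52·e^(−0.0240·4/12) + 2.52·e^(−0.0240·5/12) + 2.52·e^(−0.0240·7/12) + 2.52·e^(−0.0240·10/12)
I = 2.4999 + 2.4949 + 2.4850 + 2.4701 = 9.9499
F = (S − I)·e^(rT) = (265.07 − 9.9499) · e^(0.0240·12/12)
= 255.1201 · e^0.024000 = 255.1201 × 1.024290 = R$261.32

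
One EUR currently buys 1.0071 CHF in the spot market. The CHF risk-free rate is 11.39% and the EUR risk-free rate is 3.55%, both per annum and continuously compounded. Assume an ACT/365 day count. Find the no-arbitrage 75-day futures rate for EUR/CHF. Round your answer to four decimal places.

F = S·e^((r_CHF − r_EUR)T) = 1.0071 · e^((0.1139 − 0.0355) × 75/365)
= 1.0071 · e^0.016110 = 1.0071 × 1.016240
F = 1.0235 CHF per EUR

1.0235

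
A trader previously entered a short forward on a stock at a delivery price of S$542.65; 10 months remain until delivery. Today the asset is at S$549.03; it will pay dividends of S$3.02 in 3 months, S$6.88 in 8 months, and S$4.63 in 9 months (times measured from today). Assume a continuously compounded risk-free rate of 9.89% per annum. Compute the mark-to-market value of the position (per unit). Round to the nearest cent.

-S$35.62

PV(remaining dividends) I = 3.02·e^(−0.0989·3/12) + 6.88·e^(−0.0989·8/12) + 4.63·e^(−0.0989·9/12) = 13.6863
Current forward F = (S − I)·e^(rT) = (549.03 − 13.6863)·e^(0.0989·10/12) = 535.3437 × 1.085908 = 581.3340
Value (long) = (F − K)·e^(−rT) = (581.3340 − 542.65) × 0.920888 = 35.6236
Short position value = −(long value) = -S$35.62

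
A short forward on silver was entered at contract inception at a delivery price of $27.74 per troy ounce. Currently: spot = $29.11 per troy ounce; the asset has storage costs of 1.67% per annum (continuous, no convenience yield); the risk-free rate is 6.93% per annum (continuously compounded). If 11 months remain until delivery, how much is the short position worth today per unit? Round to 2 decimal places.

Current fair forward for the remaining 11 months: F = S·e^((r + u)·T), (r + u) = 0.0693 + 0.0167 = 0.0860
F = 29.11 · e^(0.0860 × 11/12) = 29.11 × 1.082024 = 31.4977
Value of long forward = (F − K)·e^(−rT) = (31.4977 − 27.74) · e^(−0.0693·11/12)
= 3.7577 × 0.938451 = 3.53
Short position value = −(long value) = -$3.53

-$3.53 per troy ounce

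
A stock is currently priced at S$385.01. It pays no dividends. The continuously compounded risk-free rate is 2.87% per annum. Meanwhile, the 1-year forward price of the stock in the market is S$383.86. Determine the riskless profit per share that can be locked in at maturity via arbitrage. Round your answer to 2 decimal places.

S$12.36 per share

Fair forward: F* = S·e^(carry·T), with carry = r = 0.0287
F* = 385.01 · e^(0.0287 × 1) = 385.01 · e^0.028700 = 385.01 × 1.029116 = S$396.2200
Market S$383.86 < fair S$396.2200: forward underpriced → reverse cash-and-carry (short spot, go long the forward).
At maturity, profit = |F_mkt − F*| = |383.86 − 396.2200| = S$12.36 per share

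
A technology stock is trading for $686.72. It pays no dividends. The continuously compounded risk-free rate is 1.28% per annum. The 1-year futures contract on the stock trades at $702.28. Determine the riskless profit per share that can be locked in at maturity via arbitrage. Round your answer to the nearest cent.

$6.71 per share

Fair futures: F* = S·e^(carry·T), with carry = r = 0.0128
F* = 686.72 · e^(0.0128 × 12/12) = 686.72 · e^0.012800 = 686.72 × 1.012882 = $695.5663
Market $702.28 > fair $695.5663: forward overpriced → cash-and-carry (buy spot, short the forward).
At maturity, profit = |F_mkt − F*| = |702.28 − 695.5663| = $6.71 per share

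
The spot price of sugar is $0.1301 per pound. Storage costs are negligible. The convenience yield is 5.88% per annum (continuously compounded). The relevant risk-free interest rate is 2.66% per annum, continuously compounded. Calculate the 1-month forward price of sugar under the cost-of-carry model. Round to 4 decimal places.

$0.1298 per pound

Net carry = r + u − y = 0.0266 + 0.0000 − 0.0588 = -0.0322
F = S·e^((r+u−y)T) = 0.1301 · e^(-0.0322 × 1/12) = 0.1301 · e^-0.002683
= 0.1301 × 0.997321 = $0.1298 per pound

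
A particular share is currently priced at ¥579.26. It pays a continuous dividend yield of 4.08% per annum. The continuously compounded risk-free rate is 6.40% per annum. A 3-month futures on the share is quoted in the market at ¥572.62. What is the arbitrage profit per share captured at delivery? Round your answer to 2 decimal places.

¥10.01 per share

Fair futures: F* = S·e^(carry·T), with carry = (r − q) = 0.0640 − 0.0408 = 0.0232
F* = 579.26 · e^(0.0232 × 3/12) = 579.26 · e^0.005800 = 579.26 × 1.005817 = ¥582.6296
Market ¥572.62 < fair ¥582.6296: forward underpriced → reverse cash-and-carry (short spot, go long the forward).
At maturity, profit = |F_mkt − F*| = |572.62 − 582.6296| = ¥10.01 per share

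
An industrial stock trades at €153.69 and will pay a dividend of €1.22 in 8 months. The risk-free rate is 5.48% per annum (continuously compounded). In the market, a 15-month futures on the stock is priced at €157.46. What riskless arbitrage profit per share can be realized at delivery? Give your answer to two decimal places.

€5.87 per share

PV(dividends) I = 1.22·e^(−0.0548·8/12) = 1.1762
Fair futures F* = (S − I)·e^(rT) = (153.69 − 1.1762)·e^0.068500 = 152.5138 × 1.070901 = 163.3272
Market €157.46 < fair 163.3272: forward underpriced → reverse cash-and-carry (short the stock, invest proceeds at r, pay the dividends, go long the forward).
Profit at T = |F_mkt − F*| = |157.46 − 163.3272| = €5.87 per share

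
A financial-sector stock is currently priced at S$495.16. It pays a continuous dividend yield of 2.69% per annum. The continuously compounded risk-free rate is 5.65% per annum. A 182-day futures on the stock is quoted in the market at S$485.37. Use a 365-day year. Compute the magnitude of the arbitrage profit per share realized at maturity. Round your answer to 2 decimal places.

S$17.15 per share

Fair futures: F* = S·e^(carry·T), with carry = (r − q) = 0.0565 − 0.0269 = 0.0296
F* = 495.16 · e^(0.0296 × 182/365) = 495.16 · e^0.014759 = 495.16 × 1.014868 = S$502.5220
Market S$485.37 < fair S$502.5220: forward underpriced → reverse cash-and-carry (short spot, go long the forward).
At maturity, profit = |F_mkt − F*| = |485.37 − 502.5220| = S$17.15 per share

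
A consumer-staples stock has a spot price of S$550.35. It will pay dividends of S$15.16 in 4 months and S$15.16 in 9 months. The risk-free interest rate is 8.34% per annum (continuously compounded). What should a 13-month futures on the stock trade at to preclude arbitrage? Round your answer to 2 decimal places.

PV(dividends) I = 15.16·e^(−0.0834·4/12) + 15.16·e^(−0.0834·9/12)
I = 14.7444 + 14.2408 = 28.9852
F = (S − I)·e^(rT) = (550.35 − 28.9852) · e^(0.0834·13/12)
= 521.3648 · e^0.090350 = 521.3648 × 1.094557 = S$570.66

S$570.66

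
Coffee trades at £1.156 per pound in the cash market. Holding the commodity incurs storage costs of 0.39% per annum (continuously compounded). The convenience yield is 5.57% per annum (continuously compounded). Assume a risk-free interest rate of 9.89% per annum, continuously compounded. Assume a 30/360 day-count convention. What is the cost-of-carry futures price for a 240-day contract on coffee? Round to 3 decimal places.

Net carry = r + u − y = 0.0989 + 0.0039 − 0.0557 = 0.0471
F = S·e^((r+u−y)T) = 1.156 · e^(0.0471 × 240/360) = 1.156 · e^0.031400
= 1.156 × 1.031898 = £1.193 per pound

£1.193 per pound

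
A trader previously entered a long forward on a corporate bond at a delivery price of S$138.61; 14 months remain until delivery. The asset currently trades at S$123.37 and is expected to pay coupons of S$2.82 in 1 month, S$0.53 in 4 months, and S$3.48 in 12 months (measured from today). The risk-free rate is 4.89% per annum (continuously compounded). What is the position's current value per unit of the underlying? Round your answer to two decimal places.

-S$14.20

PV(remaining coupons) I = 2.82·e^(−0.0489·1/12) + 0.53·e^(−0.0489·4/12) + 3.48·e^(−0.0489·12/12) = 6.6439
Current forward F = (S − I)·e^(rT) = (123.37 − 6.6439)·e^(0.0489·14/12) = 116.7261 × 1.058709 = 123.5790
Value (long) = (F − K)·e^(−rT) = (123.5790 − 138.61) × 0.944547 = -14.1975
Value = -S$14.20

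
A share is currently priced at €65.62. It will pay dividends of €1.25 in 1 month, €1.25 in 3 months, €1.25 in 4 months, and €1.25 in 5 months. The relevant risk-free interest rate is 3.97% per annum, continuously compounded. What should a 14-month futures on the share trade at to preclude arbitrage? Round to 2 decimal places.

€63.55

PV(dividends) I = 1.25·e^(−0.0397·1/12) + 1.25·e^(−0.0397·3/12) + 1.25·e^(−0.0397·4/12) + 1.25·e^(−0.0397·5/12)
I = 1.2459 + 1.2377 + 1.2336 + 1.2295 = 4.9467
F = (S − I)·e^(rT) = (65.62 − 4.9467) · e^(0.0397·14/12)
= 60.6733 · e^0.046317 = 60.6733 × 1.047406 = €63.55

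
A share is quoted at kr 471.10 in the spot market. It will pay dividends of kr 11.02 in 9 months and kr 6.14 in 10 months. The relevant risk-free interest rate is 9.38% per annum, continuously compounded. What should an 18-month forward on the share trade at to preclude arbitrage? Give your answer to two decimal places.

kr 523.91

PV(dividends) I = 11.02·e^(−0.0938·9/12) + 6.14·e^(−0.0938·10/12)
I = 10.2714 + 5.6783 = 15.9497
F = (S − I)·e^(rT) = (471.10 − 15.9497) · e^(0.0938·18/12)
= 455.1503 · e^0.140700 = 455.1503 × 1.151079 = kr 523.91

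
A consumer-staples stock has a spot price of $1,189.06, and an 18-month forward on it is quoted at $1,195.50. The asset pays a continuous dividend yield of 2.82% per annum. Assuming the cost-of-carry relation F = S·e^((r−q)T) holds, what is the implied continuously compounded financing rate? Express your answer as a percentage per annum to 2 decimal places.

From F = S·e^((r−q)T): (r − q) = ln(F/S)/T
ln(1195.50/1189.06) = ln(1.005416) = 0.005401
(r − q) = 0.005401 / (18/12) = 0.003601
r = ln(F/S)/T + q = 0.003601 + 0.0282 = 0.031801
r = 3.18%

3.18%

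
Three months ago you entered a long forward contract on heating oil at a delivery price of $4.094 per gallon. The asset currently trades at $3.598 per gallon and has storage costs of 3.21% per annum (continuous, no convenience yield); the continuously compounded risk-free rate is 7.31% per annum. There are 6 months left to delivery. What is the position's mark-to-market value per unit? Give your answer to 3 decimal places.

-$0.291 per gallon

Current fair forward for the remaining 6 months: F = S·e^((r + u)·T), (r + u) = 0.0731 + 0.0321 = 0.1052
F = 3.598 · e^(0.1052 × 6/12) = 3.598 × 1.054008 = 3.7923
Value of long forward = (F − K)·e^(−rT) = (3.7923 − 4.094) · e^(−0.0731·6/12)
= -0.3017 × 0.964110 = -0.291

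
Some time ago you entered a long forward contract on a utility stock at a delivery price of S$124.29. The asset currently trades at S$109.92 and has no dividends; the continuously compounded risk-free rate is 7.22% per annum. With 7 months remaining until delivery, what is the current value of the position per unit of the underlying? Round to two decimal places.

Current fair forward for the remaining 7 months: F = S·e^(r·T), r = 0.0722
F = 109.92 · e^(0.0722 × 7/12) = 109.92 × 1.043016 = 114.6483
Value of long forward = (F − K)·e^(−rT) = (114.6483 − 124.29) · e^(−0.0722·7/12)
= -9.6417 × 0.958758 = -9.24

-S$9.24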